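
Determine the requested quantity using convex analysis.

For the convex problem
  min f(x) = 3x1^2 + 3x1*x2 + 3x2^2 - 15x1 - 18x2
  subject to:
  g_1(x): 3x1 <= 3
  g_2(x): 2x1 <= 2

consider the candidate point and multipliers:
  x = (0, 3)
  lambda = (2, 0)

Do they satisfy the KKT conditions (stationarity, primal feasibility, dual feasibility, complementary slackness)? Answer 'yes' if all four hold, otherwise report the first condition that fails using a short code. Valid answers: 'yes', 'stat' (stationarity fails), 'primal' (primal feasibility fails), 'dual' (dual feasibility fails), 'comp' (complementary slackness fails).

Gradient of f: grad f(x) = Q x + c = (-6, 0)
Constraint values g_i(x) = a_i^T x - b_i:
  g_1((0, 3)) = -3
  g_2((0, 3)) = -2
Stationarity residual: grad f(x) + sum_i lambda_i a_i = (0, 0)
  -> stationarity OK
Primal feasibility (all g_i <= 0): OK
Dual feasibility (all lambda_i >= 0): OK
Complementary slackness (lambda_i * g_i(x) = 0 for all i): FAILS

Verdict: the first failing condition is complementary_slackness -> comp.

comp


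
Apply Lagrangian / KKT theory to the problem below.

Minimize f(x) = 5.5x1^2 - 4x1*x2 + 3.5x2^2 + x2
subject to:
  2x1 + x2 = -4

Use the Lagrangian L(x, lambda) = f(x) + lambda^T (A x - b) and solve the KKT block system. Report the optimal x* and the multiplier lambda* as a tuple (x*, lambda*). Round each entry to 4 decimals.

Form the Lagrangian:
  L(x, lambda) = (1/2) x^T Q x + c^T x + lambda^T (A x - b)
Stationarity (grad_x L = 0): Q x + c + A^T lambda = 0.
Primal feasibility: A x = b.

This gives the KKT block system:
  [ Q   A^T ] [ x     ]   [-c ]
  [ A    0  ] [ lambda ] = [ b ]

Solving the linear system:
  x*      = (-1.2727, -1.4545)
  lambda* = (4.0909)
  f(x*)   = 7.4545

x* = (-1.2727, -1.4545), lambda* = (4.0909)


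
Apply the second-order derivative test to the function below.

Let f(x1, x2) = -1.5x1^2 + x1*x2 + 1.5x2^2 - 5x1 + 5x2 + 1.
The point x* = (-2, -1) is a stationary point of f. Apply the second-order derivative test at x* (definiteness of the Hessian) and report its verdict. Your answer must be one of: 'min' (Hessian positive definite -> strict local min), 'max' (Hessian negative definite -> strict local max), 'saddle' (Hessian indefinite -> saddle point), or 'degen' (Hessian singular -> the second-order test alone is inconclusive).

Compute the Hessian H = grad^2 f:
  H = [[-3, 1], [1, 3]]
Verify stationarity: grad f(x*) = H x* + g = (0, 0).
Eigenvalues of H: -3.1623, 3.1623.
Eigenvalues have mixed signs, so H is indefinite -> x* is a saddle point.

saddle


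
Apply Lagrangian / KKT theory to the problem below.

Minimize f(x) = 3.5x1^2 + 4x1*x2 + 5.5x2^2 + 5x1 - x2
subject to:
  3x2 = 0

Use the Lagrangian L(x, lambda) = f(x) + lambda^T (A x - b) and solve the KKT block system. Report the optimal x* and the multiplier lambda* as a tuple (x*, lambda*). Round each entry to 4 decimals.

Form the Lagrangian:
  L(x, lambda) = (1/2) x^T Q x + c^T x + lambda^T (A x - b)
Stationarity (grad_x L = 0): Q x + c + A^T lambda = 0.
Primal feasibility: A x = b.

This gives the KKT block system:
  [ Q   A^T ] [ x     ]   [-c ]
  [ A    0  ] [ lambda ] = [ b ]

Solving the linear system:
  x*      = (-0.7143, 0)
  lambda* = (1.2857)
  f(x*)   = -1.7857

x* = (-0.7143, 0), lambda* = (1.2857)


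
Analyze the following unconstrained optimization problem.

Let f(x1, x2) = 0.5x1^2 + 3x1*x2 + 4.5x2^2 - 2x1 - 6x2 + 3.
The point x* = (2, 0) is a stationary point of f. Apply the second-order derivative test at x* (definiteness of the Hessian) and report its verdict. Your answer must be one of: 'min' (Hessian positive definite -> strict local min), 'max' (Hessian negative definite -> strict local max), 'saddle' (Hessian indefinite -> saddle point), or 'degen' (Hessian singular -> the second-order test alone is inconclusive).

Compute the Hessian H = grad^2 f:
  H = [[1, 3], [3, 9]]
Verify stationarity: grad f(x*) = H x* + g = (0, 0).
Eigenvalues of H: 0, 10.
H has a zero eigenvalue (singular; positive semidefinite but not definite), so H is neither positive definite, negative definite, nor indefinite. The second-order test alone is inconclusive -> degen.
(Indeed, f is constant along the null direction of H through x*, so x* is not a strict local extremum.)

degen


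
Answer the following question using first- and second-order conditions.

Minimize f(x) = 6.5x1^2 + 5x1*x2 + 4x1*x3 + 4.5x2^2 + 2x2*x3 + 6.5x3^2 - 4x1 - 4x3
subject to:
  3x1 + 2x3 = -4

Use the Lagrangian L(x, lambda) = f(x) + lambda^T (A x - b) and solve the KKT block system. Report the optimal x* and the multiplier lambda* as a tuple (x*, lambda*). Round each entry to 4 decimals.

Form the Lagrangian:
  L(x, lambda) = (1/2) x^T Q x + c^T x + lambda^T (A x - b)
Stationarity (grad_x L = 0): Q x + c + A^T lambda = 0.
Primal feasibility: A x = b.

This gives the KKT block system:
  [ Q   A^T ] [ x     ]   [-c ]
  [ A    0  ] [ lambda ] = [ b ]

Solving the linear system:
  x*      = (-1.137, 0.6971, -0.2945)
  lambda* = (5.4911)
  f(x*)   = 13.8453

x* = (-1.137, 0.6971, -0.2945), lambda* = (5.4911)


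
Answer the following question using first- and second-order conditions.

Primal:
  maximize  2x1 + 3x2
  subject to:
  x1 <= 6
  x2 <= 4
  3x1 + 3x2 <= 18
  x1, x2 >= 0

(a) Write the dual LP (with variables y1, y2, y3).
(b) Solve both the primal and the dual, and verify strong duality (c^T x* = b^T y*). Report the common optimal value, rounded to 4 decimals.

The standard primal-dual pair for 'max c^T x s.t. A x <= b, x >= 0' is:
  Dual:  min b^T y  s.t.  A^T y >= c,  y >= 0.

So the dual LP is:
  minimize  6y1 + 4y2 + 18y3
  subject to:
    y1 + 3y3 >= 2
    y2 + 3y3 >= 3
    y1, y2, y3 >= 0

Solving the primal: x* = (2, 4).
  primal value c^T x* = 16.
Solving the dual: y* = (0, 1, 0.6667).
  dual value b^T y* = 16.
Strong duality: c^T x* = b^T y*. Confirmed.

16


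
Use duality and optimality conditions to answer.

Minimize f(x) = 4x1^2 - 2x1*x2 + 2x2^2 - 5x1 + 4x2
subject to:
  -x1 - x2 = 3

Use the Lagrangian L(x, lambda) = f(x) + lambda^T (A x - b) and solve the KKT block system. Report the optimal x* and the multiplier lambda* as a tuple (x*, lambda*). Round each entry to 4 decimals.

Form the Lagrangian:
  L(x, lambda) = (1/2) x^T Q x + c^T x + lambda^T (A x - b)
Stationarity (grad_x L = 0): Q x + c + A^T lambda = 0.
Primal feasibility: A x = b.

This gives the KKT block system:
  [ Q   A^T ] [ x     ]   [-c ]
  [ A    0  ] [ lambda ] = [ b ]

Solving the linear system:
  x*      = (-0.5625, -2.4375)
  lambda* = (-4.625)
  f(x*)   = 3.4688

x* = (-0.5625, -2.4375), lambda* = (-4.625)


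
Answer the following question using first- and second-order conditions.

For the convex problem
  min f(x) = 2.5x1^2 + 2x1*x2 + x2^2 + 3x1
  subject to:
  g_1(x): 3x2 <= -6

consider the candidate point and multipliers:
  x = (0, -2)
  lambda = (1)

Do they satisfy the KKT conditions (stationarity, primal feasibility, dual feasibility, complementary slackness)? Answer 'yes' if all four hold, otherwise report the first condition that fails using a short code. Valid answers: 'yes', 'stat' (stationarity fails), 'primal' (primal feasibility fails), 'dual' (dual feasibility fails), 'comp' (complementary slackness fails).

Gradient of f: grad f(x) = Q x + c = (-1, -4)
Constraint values g_i(x) = a_i^T x - b_i:
  g_1((0, -2)) = 0
Stationarity residual: grad f(x) + sum_i lambda_i a_i = (-1, -1)
  -> stationarity FAILS
Primal feasibility (all g_i <= 0): OK
Dual feasibility (all lambda_i >= 0): OK
Complementary slackness (lambda_i * g_i(x) = 0 for all i): OK

Verdict: the first failing condition is stationarity -> stat.

stat


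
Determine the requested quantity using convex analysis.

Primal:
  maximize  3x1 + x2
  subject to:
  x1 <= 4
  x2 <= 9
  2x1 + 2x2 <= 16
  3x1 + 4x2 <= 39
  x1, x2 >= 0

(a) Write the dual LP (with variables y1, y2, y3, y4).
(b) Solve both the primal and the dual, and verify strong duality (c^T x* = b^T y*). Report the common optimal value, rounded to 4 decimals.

The standard primal-dual pair for 'max c^T x s.t. A x <= b, x >= 0' is:
  Dual:  min b^T y  s.t.  A^T y >= c,  y >= 0.

So the dual LP is:
  minimize  4y1 + 9y2 + 16y3 + 39y4
  subject to:
    y1 + 2y3 + 3y4 >= 3
    y2 + 2y3 + 4y4 >= 1
    y1, y2, y3, y4 >= 0

Solving the primal: x* = (4, 4).
  primal value c^T x* = 16.
Solving the dual: y* = (2, 0, 0.5, 0).
  dual value b^T y* = 16.
Strong duality: c^T x* = b^T y*. Confirmed.

16


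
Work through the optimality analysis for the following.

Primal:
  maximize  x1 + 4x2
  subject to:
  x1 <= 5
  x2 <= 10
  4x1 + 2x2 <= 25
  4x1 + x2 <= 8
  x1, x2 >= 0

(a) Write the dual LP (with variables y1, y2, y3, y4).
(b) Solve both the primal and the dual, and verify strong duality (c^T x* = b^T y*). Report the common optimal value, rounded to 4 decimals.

The standard primal-dual pair for 'max c^T x s.t. A x <= b, x >= 0' is:
  Dual:  min b^T y  s.t.  A^T y >= c,  y >= 0.

So the dual LP is:
  minimize  5y1 + 10y2 + 25y3 + 8y4
  subject to:
    y1 + 4y3 + 4y4 >= 1
    y2 + 2y3 + y4 >= 4
    y1, y2, y3, y4 >= 0

Solving the primal: x* = (0, 8).
  primal value c^T x* = 32.
Solving the dual: y* = (0, 0, 0, 4).
  dual value b^T y* = 32.
Strong duality: c^T x* = b^T y*. Confirmed.

32


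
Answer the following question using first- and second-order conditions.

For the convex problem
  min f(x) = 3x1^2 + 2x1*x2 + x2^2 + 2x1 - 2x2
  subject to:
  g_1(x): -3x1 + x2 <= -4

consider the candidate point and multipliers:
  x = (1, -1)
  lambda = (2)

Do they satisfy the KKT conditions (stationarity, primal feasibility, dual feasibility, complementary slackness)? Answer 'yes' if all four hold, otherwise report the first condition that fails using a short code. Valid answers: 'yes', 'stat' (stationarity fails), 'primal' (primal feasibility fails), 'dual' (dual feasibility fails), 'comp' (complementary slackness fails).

Gradient of f: grad f(x) = Q x + c = (6, -2)
Constraint values g_i(x) = a_i^T x - b_i:
  g_1((1, -1)) = 0
Stationarity residual: grad f(x) + sum_i lambda_i a_i = (0, 0)
  -> stationarity OK
Primal feasibility (all g_i <= 0): OK
Dual feasibility (all lambda_i >= 0): OK
Complementary slackness (lambda_i * g_i(x) = 0 for all i): OK

Verdict: yes, KKT holds.

yes


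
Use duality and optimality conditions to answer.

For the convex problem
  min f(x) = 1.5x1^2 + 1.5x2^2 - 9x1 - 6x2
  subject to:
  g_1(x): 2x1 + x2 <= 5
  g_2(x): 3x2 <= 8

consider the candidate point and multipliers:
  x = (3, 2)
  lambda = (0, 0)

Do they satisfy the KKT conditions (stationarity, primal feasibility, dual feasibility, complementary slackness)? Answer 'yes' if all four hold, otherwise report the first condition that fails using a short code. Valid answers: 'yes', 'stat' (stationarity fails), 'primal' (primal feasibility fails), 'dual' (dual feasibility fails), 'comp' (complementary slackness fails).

Gradient of f: grad f(x) = Q x + c = (0, 0)
Constraint values g_i(x) = a_i^T x - b_i:
  g_1((3, 2)) = 3
  g_2((3, 2)) = -2
Stationarity residual: grad f(x) + sum_i lambda_i a_i = (0, 0)
  -> stationarity OK
Primal feasibility (all g_i <= 0): FAILS
Dual feasibility (all lambda_i >= 0): OK
Complementary slackness (lambda_i * g_i(x) = 0 for all i): OK

Verdict: the first failing condition is primal_feasibility -> primal.

primal


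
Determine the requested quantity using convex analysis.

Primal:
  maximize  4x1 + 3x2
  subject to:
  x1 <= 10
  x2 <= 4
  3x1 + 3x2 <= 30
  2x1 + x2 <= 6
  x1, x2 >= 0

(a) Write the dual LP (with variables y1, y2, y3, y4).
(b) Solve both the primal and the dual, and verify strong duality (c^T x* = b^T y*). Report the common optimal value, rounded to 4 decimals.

The standard primal-dual pair for 'max c^T x s.t. A x <= b, x >= 0' is:
  Dual:  min b^T y  s.t.  A^T y >= c,  y >= 0.

So the dual LP is:
  minimize  10y1 + 4y2 + 30y3 + 6y4
  subject to:
    y1 + 3y3 + 2y4 >= 4
    y2 + 3y3 + y4 >= 3
    y1, y2, y3, y4 >= 0

Solving the primal: x* = (1, 4).
  primal value c^T x* = 16.
Solving the dual: y* = (0, 1, 0, 2).
  dual value b^T y* = 16.
Strong duality: c^T x* = b^T y*. Confirmed.

16


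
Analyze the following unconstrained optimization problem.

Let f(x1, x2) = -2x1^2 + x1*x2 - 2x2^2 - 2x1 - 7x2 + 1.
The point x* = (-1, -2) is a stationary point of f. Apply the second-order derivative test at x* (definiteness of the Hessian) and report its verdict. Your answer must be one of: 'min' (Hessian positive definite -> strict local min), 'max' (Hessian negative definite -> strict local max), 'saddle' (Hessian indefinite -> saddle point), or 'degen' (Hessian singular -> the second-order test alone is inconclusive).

Compute the Hessian H = grad^2 f:
  H = [[-4, 1], [1, -4]]
Verify stationarity: grad f(x*) = H x* + g = (0, 0).
Eigenvalues of H: -5, -3.
Both eigenvalues < 0, so H is negative definite -> x* is a strict local max.

max


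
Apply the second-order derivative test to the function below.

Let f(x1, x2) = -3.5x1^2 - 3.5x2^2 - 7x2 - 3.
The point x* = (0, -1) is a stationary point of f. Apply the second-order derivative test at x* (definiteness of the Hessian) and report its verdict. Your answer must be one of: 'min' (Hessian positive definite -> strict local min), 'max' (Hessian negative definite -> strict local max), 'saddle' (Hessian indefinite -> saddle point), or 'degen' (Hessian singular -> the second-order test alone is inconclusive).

Compute the Hessian H = grad^2 f:
  H = [[-7, 0], [0, -7]]
Verify stationarity: grad f(x*) = H x* + g = (0, 0).
Eigenvalues of H: -7, -7.
Both eigenvalues < 0, so H is negative definite -> x* is a strict local max.

max


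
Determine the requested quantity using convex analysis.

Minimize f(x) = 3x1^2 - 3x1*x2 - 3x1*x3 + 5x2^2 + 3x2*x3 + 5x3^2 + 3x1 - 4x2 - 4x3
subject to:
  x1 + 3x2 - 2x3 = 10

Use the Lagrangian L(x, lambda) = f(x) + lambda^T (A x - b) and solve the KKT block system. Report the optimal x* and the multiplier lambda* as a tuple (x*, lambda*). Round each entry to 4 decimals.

Form the Lagrangian:
  L(x, lambda) = (1/2) x^T Q x + c^T x + lambda^T (A x - b)
Stationarity (grad_x L = 0): Q x + c + A^T lambda = 0.
Primal feasibility: A x = b.

This gives the KKT block system:
  [ Q   A^T ] [ x     ]   [-c ]
  [ A    0  ] [ lambda ] = [ b ]

Solving the linear system:
  x*      = (0.9889, 2.3739, -0.9447)
  lambda* = (-4.646)
  f(x*)   = 21.8551

x* = (0.9889, 2.3739, -0.9447), lambda* = (-4.646)


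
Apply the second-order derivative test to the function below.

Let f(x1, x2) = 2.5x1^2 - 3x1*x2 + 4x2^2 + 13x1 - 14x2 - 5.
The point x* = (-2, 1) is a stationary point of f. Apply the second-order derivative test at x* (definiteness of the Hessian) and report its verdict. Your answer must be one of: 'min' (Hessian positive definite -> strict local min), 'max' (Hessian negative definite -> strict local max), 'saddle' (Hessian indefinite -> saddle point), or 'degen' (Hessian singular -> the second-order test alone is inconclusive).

Compute the Hessian H = grad^2 f:
  H = [[5, -3], [-3, 8]]
Verify stationarity: grad f(x*) = H x* + g = (0, 0).
Eigenvalues of H: 3.1459, 9.8541.
Both eigenvalues > 0, so H is positive definite -> x* is a strict local min.

min


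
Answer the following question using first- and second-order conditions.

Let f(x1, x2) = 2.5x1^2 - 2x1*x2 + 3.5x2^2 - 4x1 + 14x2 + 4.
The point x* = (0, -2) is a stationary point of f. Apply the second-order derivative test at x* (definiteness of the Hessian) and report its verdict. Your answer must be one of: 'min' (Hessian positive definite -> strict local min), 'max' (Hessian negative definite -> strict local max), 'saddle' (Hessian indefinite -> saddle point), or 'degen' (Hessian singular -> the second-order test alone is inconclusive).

Compute the Hessian H = grad^2 f:
  H = [[5, -2], [-2, 7]]
Verify stationarity: grad f(x*) = H x* + g = (0, 0).
Eigenvalues of H: 3.7639, 8.2361.
Both eigenvalues > 0, so H is positive definite -> x* is a strict local min.

min


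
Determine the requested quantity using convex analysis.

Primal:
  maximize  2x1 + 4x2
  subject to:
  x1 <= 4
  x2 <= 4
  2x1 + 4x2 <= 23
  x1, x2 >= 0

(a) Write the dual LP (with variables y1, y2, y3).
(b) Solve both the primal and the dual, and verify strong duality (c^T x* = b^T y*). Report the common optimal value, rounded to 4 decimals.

The standard primal-dual pair for 'max c^T x s.t. A x <= b, x >= 0' is:
  Dual:  min b^T y  s.t.  A^T y >= c,  y >= 0.

So the dual LP is:
  minimize  4y1 + 4y2 + 23y3
  subject to:
    y1 + 2y3 >= 2
    y2 + 4y3 >= 4
    y1, y2, y3 >= 0

Solving the primal: x* = (3.5, 4).
  primal value c^T x* = 23.
Solving the dual: y* = (0, 0, 1).
  dual value b^T y* = 23.
Strong duality: c^T x* = b^T y*. Confirmed.

23


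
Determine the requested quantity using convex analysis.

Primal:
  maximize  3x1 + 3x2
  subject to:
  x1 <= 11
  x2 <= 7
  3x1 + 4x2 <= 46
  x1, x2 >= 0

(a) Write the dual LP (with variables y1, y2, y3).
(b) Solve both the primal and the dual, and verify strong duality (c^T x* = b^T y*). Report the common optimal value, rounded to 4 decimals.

The standard primal-dual pair for 'max c^T x s.t. A x <= b, x >= 0' is:
  Dual:  min b^T y  s.t.  A^T y >= c,  y >= 0.

So the dual LP is:
  minimize  11y1 + 7y2 + 46y3
  subject to:
    y1 + 3y3 >= 3
    y2 + 4y3 >= 3
    y1, y2, y3 >= 0

Solving the primal: x* = (11, 3.25).
  primal value c^T x* = 42.75.
Solving the dual: y* = (0.75, 0, 0.75).
  dual value b^T y* = 42.75.
Strong duality: c^T x* = b^T y*. Confirmed.

42.75


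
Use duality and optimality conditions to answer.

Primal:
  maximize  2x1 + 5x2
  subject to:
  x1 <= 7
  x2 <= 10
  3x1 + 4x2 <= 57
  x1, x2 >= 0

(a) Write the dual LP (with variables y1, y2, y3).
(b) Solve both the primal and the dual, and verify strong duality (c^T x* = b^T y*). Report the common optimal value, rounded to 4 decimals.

The standard primal-dual pair for 'max c^T x s.t. A x <= b, x >= 0' is:
  Dual:  min b^T y  s.t.  A^T y >= c,  y >= 0.

So the dual LP is:
  minimize  7y1 + 10y2 + 57y3
  subject to:
    y1 + 3y3 >= 2
    y2 + 4y3 >= 5
    y1, y2, y3 >= 0

Solving the primal: x* = (5.6667, 10).
  primal value c^T x* = 61.3333.
Solving the dual: y* = (0, 2.3333, 0.6667).
  dual value b^T y* = 61.3333.
Strong duality: c^T x* = b^T y*. Confirmed.

61.3333


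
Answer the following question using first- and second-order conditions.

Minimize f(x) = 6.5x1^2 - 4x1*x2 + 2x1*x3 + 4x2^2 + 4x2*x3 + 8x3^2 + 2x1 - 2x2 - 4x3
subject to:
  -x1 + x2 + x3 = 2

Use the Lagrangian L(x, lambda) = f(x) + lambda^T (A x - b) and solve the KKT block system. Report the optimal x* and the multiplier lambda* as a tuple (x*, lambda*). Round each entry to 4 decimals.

Form the Lagrangian:
  L(x, lambda) = (1/2) x^T Q x + c^T x + lambda^T (A x - b)
Stationarity (grad_x L = 0): Q x + c + A^T lambda = 0.
Primal feasibility: A x = b.

This gives the KKT block system:
  [ Q   A^T ] [ x     ]   [-c ]
  [ A    0  ] [ lambda ] = [ b ]

Solving the linear system:
  x*      = (-0.7255, 0.5588, 0.7157)
  lambda* = (-8.2353)
  f(x*)   = 5.5196

x* = (-0.7255, 0.5588, 0.7157), lambda* = (-8.2353)


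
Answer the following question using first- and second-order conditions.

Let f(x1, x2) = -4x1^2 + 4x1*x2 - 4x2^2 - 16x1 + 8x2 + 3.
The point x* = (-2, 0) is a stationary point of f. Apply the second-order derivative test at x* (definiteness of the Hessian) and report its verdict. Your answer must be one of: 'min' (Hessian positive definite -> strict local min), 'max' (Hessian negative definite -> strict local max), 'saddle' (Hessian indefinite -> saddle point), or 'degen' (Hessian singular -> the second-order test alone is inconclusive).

Compute the Hessian H = grad^2 f:
  H = [[-8, 4], [4, -8]]
Verify stationarity: grad f(x*) = H x* + g = (0, 0).
Eigenvalues of H: -12, -4.
Both eigenvalues < 0, so H is negative definite -> x* is a strict local max.

max


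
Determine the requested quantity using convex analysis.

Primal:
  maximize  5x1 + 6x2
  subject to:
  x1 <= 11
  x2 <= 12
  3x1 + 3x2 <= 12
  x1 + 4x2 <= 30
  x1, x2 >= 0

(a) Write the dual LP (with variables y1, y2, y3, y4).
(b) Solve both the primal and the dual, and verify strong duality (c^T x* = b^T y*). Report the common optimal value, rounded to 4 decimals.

The standard primal-dual pair for 'max c^T x s.t. A x <= b, x >= 0' is:
  Dual:  min b^T y  s.t.  A^T y >= c,  y >= 0.

So the dual LP is:
  minimize  11y1 + 12y2 + 12y3 + 30y4
  subject to:
    y1 + 3y3 + y4 >= 5
    y2 + 3y3 + 4y4 >= 6
    y1, y2, y3, y4 >= 0

Solving the primal: x* = (0, 4).
  primal value c^T x* = 24.
Solving the dual: y* = (0, 0, 2, 0).
  dual value b^T y* = 24.
Strong duality: c^T x* = b^T y*. Confirmed.

24


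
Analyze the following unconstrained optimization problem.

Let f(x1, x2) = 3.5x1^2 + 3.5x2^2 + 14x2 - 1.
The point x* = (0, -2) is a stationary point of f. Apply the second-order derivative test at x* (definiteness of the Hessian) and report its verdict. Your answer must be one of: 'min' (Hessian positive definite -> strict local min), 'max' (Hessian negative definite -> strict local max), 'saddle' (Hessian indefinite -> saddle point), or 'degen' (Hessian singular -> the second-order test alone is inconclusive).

Compute the Hessian H = grad^2 f:
  H = [[7, 0], [0, 7]]
Verify stationarity: grad f(x*) = H x* + g = (0, 0).
Eigenvalues of H: 7, 7.
Both eigenvalues > 0, so H is positive definite -> x* is a strict local min.

min


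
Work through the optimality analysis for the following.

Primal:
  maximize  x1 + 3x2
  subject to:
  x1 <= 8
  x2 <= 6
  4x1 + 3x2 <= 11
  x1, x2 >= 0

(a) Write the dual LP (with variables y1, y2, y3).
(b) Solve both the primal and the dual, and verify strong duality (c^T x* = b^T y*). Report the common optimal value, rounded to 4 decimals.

The standard primal-dual pair for 'max c^T x s.t. A x <= b, x >= 0' is:
  Dual:  min b^T y  s.t.  A^T y >= c,  y >= 0.

So the dual LP is:
  minimize  8y1 + 6y2 + 11y3
  subject to:
    y1 + 4y3 >= 1
    y2 + 3y3 >= 3
    y1, y2, y3 >= 0

Solving the primal: x* = (0, 3.6667).
  primal value c^T x* = 11.
Solving the dual: y* = (0, 0, 1).
  dual value b^T y* = 11.
Strong duality: c^T x* = b^T y*. Confirmed.

11


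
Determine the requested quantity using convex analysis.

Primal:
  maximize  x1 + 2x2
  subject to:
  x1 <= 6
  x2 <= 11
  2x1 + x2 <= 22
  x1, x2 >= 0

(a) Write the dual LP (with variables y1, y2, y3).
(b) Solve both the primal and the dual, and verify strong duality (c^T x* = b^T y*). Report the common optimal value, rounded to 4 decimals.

The standard primal-dual pair for 'max c^T x s.t. A x <= b, x >= 0' is:
  Dual:  min b^T y  s.t.  A^T y >= c,  y >= 0.

So the dual LP is:
  minimize  6y1 + 11y2 + 22y3
  subject to:
    y1 + 2y3 >= 1
    y2 + y3 >= 2
    y1, y2, y3 >= 0

Solving the primal: x* = (5.5, 11).
  primal value c^T x* = 27.5.
Solving the dual: y* = (0, 1.5, 0.5).
  dual value b^T y* = 27.5.
Strong duality: c^T x* = b^T y*. Confirmed.

27.5


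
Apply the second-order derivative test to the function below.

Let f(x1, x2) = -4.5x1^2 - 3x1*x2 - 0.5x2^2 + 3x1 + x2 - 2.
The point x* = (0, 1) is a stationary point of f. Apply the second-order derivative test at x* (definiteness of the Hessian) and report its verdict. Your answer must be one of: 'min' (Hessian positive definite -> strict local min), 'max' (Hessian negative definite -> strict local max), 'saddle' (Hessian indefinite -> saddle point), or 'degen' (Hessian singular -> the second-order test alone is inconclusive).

Compute the Hessian H = grad^2 f:
  H = [[-9, -3], [-3, -1]]
Verify stationarity: grad f(x*) = H x* + g = (0, 0).
Eigenvalues of H: -10, 0.
H has a zero eigenvalue (singular; negative semidefinite but not definite), so H is neither positive definite, negative definite, nor indefinite. The second-order test alone is inconclusive -> degen.
(Indeed, f is constant along the null direction of H through x*, so x* is not a strict local extremum.)

degen


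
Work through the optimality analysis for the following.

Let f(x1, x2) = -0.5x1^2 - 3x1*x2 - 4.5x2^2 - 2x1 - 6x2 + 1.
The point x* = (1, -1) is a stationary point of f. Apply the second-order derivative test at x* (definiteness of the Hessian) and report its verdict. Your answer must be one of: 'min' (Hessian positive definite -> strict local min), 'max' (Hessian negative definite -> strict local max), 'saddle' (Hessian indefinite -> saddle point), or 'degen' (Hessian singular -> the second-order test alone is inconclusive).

Compute the Hessian H = grad^2 f:
  H = [[-1, -3], [-3, -9]]
Verify stationarity: grad f(x*) = H x* + g = (0, 0).
Eigenvalues of H: -10, 0.
H has a zero eigenvalue (singular; negative semidefinite but not definite), so H is neither positive definite, negative definite, nor indefinite. The second-order test alone is inconclusive -> degen.
(Indeed, f is constant along the null direction of H through x*, so x* is not a strict local extremum.)

degen


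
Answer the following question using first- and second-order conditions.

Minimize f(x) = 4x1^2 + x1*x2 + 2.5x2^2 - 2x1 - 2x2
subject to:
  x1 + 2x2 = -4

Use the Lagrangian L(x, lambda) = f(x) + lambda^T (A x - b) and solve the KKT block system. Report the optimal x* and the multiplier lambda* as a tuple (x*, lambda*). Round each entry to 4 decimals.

Form the Lagrangian:
  L(x, lambda) = (1/2) x^T Q x + c^T x + lambda^T (A x - b)
Stationarity (grad_x L = 0): Q x + c + A^T lambda = 0.
Primal feasibility: A x = b.

This gives the KKT block system:
  [ Q   A^T ] [ x     ]   [-c ]
  [ A    0  ] [ lambda ] = [ b ]

Solving the linear system:
  x*      = (-0.2424, -1.8788)
  lambda* = (5.8182)
  f(x*)   = 13.7576

x* = (-0.2424, -1.8788), lambda* = (5.8182)


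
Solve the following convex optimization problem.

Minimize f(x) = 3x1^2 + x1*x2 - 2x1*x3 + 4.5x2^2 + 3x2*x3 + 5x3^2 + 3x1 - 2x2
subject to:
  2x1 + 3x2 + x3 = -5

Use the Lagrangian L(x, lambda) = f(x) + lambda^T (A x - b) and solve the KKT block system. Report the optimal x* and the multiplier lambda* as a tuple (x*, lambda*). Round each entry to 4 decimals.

Form the Lagrangian:
  L(x, lambda) = (1/2) x^T Q x + c^T x + lambda^T (A x - b)
Stationarity (grad_x L = 0): Q x + c + A^T lambda = 0.
Primal feasibility: A x = b.

This gives the KKT block system:
  [ Q   A^T ] [ x     ]   [-c ]
  [ A    0  ] [ lambda ] = [ b ]

Solving the linear system:
  x*      = (-1.5926, -0.4426, -0.487)
  lambda* = (3.0123)
  f(x*)   = 5.5842

x* = (-1.5926, -0.4426, -0.487), lambda* = (3.0123)


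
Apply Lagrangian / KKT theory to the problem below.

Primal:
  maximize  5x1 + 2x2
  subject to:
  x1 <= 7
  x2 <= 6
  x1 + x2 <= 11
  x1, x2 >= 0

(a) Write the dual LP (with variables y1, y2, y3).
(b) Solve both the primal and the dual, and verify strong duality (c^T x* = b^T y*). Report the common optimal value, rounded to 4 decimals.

The standard primal-dual pair for 'max c^T x s.t. A x <= b, x >= 0' is:
  Dual:  min b^T y  s.t.  A^T y >= c,  y >= 0.

So the dual LP is:
  minimize  7y1 + 6y2 + 11y3
  subject to:
    y1 + y3 >= 5
    y2 + y3 >= 2
    y1, y2, y3 >= 0

Solving the primal: x* = (7, 4).
  primal value c^T x* = 43.
Solving the dual: y* = (3, 0, 2).
  dual value b^T y* = 43.
Strong duality: c^T x* = b^T y*. Confirmed.

43


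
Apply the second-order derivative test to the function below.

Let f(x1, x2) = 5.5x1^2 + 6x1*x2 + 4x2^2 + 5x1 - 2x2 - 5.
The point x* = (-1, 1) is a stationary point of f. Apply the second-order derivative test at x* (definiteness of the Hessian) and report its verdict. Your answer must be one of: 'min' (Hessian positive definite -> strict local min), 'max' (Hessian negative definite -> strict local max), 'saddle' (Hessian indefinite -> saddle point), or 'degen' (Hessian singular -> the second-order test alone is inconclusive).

Compute the Hessian H = grad^2 f:
  H = [[11, 6], [6, 8]]
Verify stationarity: grad f(x*) = H x* + g = (0, 0).
Eigenvalues of H: 3.3153, 15.6847.
Both eigenvalues > 0, so H is positive definite -> x* is a strict local min.

min


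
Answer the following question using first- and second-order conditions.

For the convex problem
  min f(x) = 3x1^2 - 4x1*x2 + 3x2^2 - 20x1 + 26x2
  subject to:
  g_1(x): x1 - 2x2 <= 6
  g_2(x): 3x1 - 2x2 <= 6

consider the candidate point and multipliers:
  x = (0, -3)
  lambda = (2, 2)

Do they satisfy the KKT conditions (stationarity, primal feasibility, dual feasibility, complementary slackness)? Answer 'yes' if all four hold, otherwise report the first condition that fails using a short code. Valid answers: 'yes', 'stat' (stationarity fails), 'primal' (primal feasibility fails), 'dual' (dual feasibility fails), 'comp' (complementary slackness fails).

Gradient of f: grad f(x) = Q x + c = (-8, 8)
Constraint values g_i(x) = a_i^T x - b_i:
  g_1((0, -3)) = 0
  g_2((0, -3)) = 0
Stationarity residual: grad f(x) + sum_i lambda_i a_i = (0, 0)
  -> stationarity OK
Primal feasibility (all g_i <= 0): OK
Dual feasibility (all lambda_i >= 0): OK
Complementary slackness (lambda_i * g_i(x) = 0 for all i): OK

Verdict: yes, KKT holds.

yes


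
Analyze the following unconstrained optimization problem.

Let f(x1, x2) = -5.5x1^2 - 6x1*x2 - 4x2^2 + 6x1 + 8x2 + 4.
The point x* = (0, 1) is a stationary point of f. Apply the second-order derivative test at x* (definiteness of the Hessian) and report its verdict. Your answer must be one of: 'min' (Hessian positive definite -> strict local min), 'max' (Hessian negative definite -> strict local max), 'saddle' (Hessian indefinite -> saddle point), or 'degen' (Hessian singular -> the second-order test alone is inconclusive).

Compute the Hessian H = grad^2 f:
  H = [[-11, -6], [-6, -8]]
Verify stationarity: grad f(x*) = H x* + g = (0, 0).
Eigenvalues of H: -15.6847, -3.3153.
Both eigenvalues < 0, so H is negative definite -> x* is a strict local max.

max


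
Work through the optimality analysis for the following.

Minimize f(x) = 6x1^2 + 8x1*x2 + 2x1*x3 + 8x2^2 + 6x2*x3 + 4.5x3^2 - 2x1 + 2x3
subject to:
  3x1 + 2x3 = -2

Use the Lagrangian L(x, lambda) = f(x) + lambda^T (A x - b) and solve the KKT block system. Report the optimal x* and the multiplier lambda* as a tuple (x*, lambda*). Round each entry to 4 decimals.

Form the Lagrangian:
  L(x, lambda) = (1/2) x^T Q x + c^T x + lambda^T (A x - b)
Stationarity (grad_x L = 0): Q x + c + A^T lambda = 0.
Primal feasibility: A x = b.

This gives the KKT block system:
  [ Q   A^T ] [ x     ]   [-c ]
  [ A    0  ] [ lambda ] = [ b ]

Solving the linear system:
  x*      = (-0.2339, 0.3604, -0.6492)
  lambda* = (1.074)
  f(x*)   = 0.6587

x* = (-0.2339, 0.3604, -0.6492), lambda* = (1.074)


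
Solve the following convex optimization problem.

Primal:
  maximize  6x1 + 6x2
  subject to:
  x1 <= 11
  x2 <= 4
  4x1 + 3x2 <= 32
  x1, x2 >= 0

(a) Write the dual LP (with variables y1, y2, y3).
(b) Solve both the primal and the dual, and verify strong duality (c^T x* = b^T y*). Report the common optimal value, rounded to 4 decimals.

The standard primal-dual pair for 'max c^T x s.t. A x <= b, x >= 0' is:
  Dual:  min b^T y  s.t.  A^T y >= c,  y >= 0.

So the dual LP is:
  minimize  11y1 + 4y2 + 32y3
  subject to:
    y1 + 4y3 >= 6
    y2 + 3y3 >= 6
    y1, y2, y3 >= 0

Solving the primal: x* = (5, 4).
  primal value c^T x* = 54.
Solving the dual: y* = (0, 1.5, 1.5).
  dual value b^T y* = 54.
Strong duality: c^T x* = b^T y*. Confirmed.

54


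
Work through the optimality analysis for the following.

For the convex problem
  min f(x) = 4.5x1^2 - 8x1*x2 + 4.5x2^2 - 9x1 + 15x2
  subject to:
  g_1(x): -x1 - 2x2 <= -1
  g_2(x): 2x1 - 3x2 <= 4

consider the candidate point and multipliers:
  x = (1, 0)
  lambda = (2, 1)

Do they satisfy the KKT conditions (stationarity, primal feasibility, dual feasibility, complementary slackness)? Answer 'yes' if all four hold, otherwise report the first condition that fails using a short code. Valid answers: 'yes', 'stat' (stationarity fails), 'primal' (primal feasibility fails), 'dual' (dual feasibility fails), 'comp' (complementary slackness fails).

Gradient of f: grad f(x) = Q x + c = (0, 7)
Constraint values g_i(x) = a_i^T x - b_i:
  g_1((1, 0)) = 0
  g_2((1, 0)) = -2
Stationarity residual: grad f(x) + sum_i lambda_i a_i = (0, 0)
  -> stationarity OK
Primal feasibility (all g_i <= 0): OK
Dual feasibility (all lambda_i >= 0): OK
Complementary slackness (lambda_i * g_i(x) = 0 for all i): FAILS

Verdict: the first failing condition is complementary_slackness -> comp.

comp


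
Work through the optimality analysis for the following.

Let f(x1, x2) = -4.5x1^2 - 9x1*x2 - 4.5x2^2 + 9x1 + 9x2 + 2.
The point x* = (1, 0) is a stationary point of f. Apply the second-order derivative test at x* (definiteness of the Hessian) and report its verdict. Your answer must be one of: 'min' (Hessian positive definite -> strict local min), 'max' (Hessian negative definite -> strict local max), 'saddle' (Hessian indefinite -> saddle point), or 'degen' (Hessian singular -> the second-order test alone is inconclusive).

Compute the Hessian H = grad^2 f:
  H = [[-9, -9], [-9, -9]]
Verify stationarity: grad f(x*) = H x* + g = (0, 0).
Eigenvalues of H: -18, 0.
H has a zero eigenvalue (singular; negative semidefinite but not definite), so H is neither positive definite, negative definite, nor indefinite. The second-order test alone is inconclusive -> degen.
(Indeed, f is constant along the null direction of H through x*, so x* is not a strict local extremum.)

degen


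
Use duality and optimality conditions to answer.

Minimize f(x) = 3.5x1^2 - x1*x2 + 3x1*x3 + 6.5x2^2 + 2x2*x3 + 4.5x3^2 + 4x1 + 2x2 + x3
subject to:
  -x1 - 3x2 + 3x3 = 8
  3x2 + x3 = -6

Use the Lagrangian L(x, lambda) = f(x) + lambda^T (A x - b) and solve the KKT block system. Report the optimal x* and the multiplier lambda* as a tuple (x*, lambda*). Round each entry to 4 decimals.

Form the Lagrangian:
  L(x, lambda) = (1/2) x^T Q x + c^T x + lambda^T (A x - b)
Stationarity (grad_x L = 0): Q x + c + A^T lambda = 0.
Primal feasibility: A x = b.

This gives the KKT block system:
  [ Q   A^T ] [ x     ]   [-c ]
  [ A    0  ] [ lambda ] = [ b ]

Solving the linear system:
  x*      = (-1.0887, -2.0759, 0.2278)
  lambda* = (-0.8617, 6.9526)
  f(x*)   = 20.165

x* = (-1.0887, -2.0759, 0.2278), lambda* = (-0.8617, 6.9526)


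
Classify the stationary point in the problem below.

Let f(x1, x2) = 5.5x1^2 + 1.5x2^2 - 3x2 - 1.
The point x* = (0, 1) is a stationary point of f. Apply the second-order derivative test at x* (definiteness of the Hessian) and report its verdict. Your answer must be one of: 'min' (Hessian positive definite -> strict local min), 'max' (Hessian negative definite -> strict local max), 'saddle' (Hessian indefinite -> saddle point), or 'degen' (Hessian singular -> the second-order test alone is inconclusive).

Compute the Hessian H = grad^2 f:
  H = [[11, 0], [0, 3]]
Verify stationarity: grad f(x*) = H x* + g = (0, 0).
Eigenvalues of H: 3, 11.
Both eigenvalues > 0, so H is positive definite -> x* is a strict local min.

min


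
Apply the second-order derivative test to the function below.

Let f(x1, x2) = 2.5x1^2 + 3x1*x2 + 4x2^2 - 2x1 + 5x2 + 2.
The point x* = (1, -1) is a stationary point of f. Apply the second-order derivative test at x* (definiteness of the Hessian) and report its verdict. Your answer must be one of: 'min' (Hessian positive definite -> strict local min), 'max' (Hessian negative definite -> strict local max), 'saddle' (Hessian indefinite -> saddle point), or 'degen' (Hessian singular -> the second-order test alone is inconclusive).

Compute the Hessian H = grad^2 f:
  H = [[5, 3], [3, 8]]
Verify stationarity: grad f(x*) = H x* + g = (0, 0).
Eigenvalues of H: 3.1459, 9.8541.
Both eigenvalues > 0, so H is positive definite -> x* is a strict local min.

min


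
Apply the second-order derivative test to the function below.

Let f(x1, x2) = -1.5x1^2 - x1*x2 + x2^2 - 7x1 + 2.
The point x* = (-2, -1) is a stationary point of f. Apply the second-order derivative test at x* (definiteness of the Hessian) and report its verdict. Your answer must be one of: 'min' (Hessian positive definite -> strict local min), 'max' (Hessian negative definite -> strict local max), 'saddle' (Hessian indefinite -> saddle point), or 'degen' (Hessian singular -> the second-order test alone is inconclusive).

Compute the Hessian H = grad^2 f:
  H = [[-3, -1], [-1, 2]]
Verify stationarity: grad f(x*) = H x* + g = (0, 0).
Eigenvalues of H: -3.1926, 2.1926.
Eigenvalues have mixed signs, so H is indefinite -> x* is a saddle point.

saddle


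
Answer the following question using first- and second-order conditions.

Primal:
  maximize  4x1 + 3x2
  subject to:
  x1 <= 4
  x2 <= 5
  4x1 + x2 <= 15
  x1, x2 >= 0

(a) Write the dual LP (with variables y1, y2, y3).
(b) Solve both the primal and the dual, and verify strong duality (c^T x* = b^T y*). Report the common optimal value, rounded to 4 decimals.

The standard primal-dual pair for 'max c^T x s.t. A x <= b, x >= 0' is:
  Dual:  min b^T y  s.t.  A^T y >= c,  y >= 0.

So the dual LP is:
  minimize  4y1 + 5y2 + 15y3
  subject to:
    y1 + 4y3 >= 4
    y2 + y3 >= 3
    y1, y2, y3 >= 0

Solving the primal: x* = (2.5, 5).
  primal value c^T x* = 25.
Solving the dual: y* = (0, 2, 1).
  dual value b^T y* = 25.
Strong duality: c^T x* = b^T y*. Confirmed.

25


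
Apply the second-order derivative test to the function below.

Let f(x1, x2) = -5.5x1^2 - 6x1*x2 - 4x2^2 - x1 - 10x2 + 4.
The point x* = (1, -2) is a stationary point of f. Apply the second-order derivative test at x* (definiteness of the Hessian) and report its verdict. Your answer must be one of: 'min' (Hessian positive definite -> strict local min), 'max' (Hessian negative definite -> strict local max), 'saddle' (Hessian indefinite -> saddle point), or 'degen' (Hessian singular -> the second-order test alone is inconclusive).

Compute the Hessian H = grad^2 f:
  H = [[-11, -6], [-6, -8]]
Verify stationarity: grad f(x*) = H x* + g = (0, 0).
Eigenvalues of H: -15.6847, -3.3153.
Both eigenvalues < 0, so H is negative definite -> x* is a strict local max.

max


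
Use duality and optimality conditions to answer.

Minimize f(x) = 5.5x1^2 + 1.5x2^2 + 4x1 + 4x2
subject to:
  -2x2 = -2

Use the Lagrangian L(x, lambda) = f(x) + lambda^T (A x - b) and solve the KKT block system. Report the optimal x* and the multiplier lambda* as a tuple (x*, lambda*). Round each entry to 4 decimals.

Form the Lagrangian:
  L(x, lambda) = (1/2) x^T Q x + c^T x + lambda^T (A x - b)
Stationarity (grad_x L = 0): Q x + c + A^T lambda = 0.
Primal feasibility: A x = b.

This gives the KKT block system:
  [ Q   A^T ] [ x     ]   [-c ]
  [ A    0  ] [ lambda ] = [ b ]

Solving the linear system:
  x*      = (-0.3636, 1)
  lambda* = (3.5)
  f(x*)   = 4.7727

x* = (-0.3636, 1), lambda* = (3.5)


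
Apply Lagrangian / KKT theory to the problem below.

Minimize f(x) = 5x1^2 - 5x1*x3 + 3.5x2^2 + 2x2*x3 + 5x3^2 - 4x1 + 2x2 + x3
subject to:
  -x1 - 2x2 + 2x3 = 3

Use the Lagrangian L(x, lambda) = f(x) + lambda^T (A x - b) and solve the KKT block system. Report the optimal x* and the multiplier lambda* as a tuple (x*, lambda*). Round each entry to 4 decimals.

Form the Lagrangian:
  L(x, lambda) = (1/2) x^T Q x + c^T x + lambda^T (A x - b)
Stationarity (grad_x L = 0): Q x + c + A^T lambda = 0.
Primal feasibility: A x = b.

This gives the KKT block system:
  [ Q   A^T ] [ x     ]   [-c ]
  [ A    0  ] [ lambda ] = [ b ]

Solving the linear system:
  x*      = (0.6038, -1.0288, 0.7732)
  lambda* = (-1.8275)
  f(x*)   = 0.8914

x* = (0.6038, -1.0288, 0.7732), lambda* = (-1.8275)


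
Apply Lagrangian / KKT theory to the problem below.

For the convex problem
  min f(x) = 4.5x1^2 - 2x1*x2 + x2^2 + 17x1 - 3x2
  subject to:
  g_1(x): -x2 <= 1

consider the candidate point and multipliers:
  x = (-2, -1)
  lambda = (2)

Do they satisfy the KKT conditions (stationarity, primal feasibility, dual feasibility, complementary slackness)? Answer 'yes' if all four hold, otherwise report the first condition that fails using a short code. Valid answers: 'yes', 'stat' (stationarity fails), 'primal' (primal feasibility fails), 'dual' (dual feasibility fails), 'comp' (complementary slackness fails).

Gradient of f: grad f(x) = Q x + c = (1, -1)
Constraint values g_i(x) = a_i^T x - b_i:
  g_1((-2, -1)) = 0
Stationarity residual: grad f(x) + sum_i lambda_i a_i = (1, -3)
  -> stationarity FAILS
Primal feasibility (all g_i <= 0): OK
Dual feasibility (all lambda_i >= 0): OK
Complementary slackness (lambda_i * g_i(x) = 0 for all i): OK

Verdict: the first failing condition is stationarity -> stat.

stat
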